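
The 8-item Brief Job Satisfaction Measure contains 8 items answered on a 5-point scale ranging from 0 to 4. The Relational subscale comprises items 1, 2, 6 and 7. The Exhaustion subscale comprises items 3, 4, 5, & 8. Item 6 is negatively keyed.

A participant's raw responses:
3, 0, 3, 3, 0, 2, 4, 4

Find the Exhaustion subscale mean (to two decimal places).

2.50

Exhaustion items: 3, 4, 5, 8.
  item 3: 3
  item 4: 3
  item 5: 0
  item 8: 4
Sum = 3 + 3 + 0 + 4 = 10
Mean = 10 / 4 = 2.50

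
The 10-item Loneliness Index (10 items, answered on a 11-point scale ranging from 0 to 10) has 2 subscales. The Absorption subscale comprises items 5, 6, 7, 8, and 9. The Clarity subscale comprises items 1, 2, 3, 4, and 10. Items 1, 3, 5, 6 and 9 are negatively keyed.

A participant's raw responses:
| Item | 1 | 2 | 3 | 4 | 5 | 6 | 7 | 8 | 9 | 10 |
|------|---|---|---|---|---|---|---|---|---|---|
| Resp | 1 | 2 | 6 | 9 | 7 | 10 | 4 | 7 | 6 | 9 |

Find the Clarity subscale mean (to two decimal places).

6.60

Clarity items: 1, 2, 3, 4, 10.
Of these, items 1 and 3 are negatively keyed; reversed = (0+10) − raw = 10 − raw.
  item 1: 10 − 1 = 9
  item 2: 2
  item 3: 10 − 6 = 4
  item 4: 9
  item 10: 9
Sum = 9 + 2 + 4 + 9 + 9 = 33
Mean = 33 / 5 = 6.60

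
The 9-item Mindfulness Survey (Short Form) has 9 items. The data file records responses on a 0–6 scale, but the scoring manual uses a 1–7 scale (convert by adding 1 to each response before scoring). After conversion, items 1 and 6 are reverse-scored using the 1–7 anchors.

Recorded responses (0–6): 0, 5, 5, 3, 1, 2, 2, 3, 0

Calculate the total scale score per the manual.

38

Convert to 1–7: 1, 6, 6, 4, 2, 3, 3, 4, 1
Reverse-coded (reversed = (1+7) − raw = 8 − raw):
  item 1: 8 − 1 = 7
  item 6: 8 − 3 = 5
Scored: 7, 6, 6, 4, 2, 5, 3, 4, 1
Total = 38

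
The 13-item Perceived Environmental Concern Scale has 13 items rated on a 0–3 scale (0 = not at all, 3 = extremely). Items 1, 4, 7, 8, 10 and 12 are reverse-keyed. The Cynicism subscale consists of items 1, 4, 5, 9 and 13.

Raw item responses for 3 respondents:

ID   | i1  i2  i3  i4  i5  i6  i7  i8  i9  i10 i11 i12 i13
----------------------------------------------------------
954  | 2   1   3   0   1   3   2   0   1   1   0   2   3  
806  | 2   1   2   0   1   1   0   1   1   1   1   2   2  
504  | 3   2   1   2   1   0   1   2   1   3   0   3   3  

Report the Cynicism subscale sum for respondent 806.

Respondent 806 raw: 2, 1, 2, 0, 1, 1, 0, 1, 1, 1, 1, 2, 2.
Cynicism items: 1, 4, 5, 9, 13.
Reverse-coded (on a 0–3 scale, reversed = 3 − raw):
  item 1: 3 − 2 = 1
  item 4: 3 − 0 = 3
  item 5: 1
  item 9: 1
  item 13: 2
Sum = 1 + 3 + 1 + 1 + 2 = 8

8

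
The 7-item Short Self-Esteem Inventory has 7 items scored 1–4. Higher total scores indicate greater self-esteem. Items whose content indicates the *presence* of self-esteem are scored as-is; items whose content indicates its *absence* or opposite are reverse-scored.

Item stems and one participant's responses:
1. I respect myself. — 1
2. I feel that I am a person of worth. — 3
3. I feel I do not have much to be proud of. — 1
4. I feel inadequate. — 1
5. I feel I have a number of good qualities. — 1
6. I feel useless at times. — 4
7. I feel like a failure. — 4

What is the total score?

15

Items 3, 4, 6, 7 describe the absence/opposite of self-esteem → reverse-score.
on a 1–4 scale, reversed = 5 − raw.
  item 1: 1
  item 2: 3
  item 3: 5 − 1 = 4
  item 4: 5 − 1 = 4
  item 5: 1
  item 6: 5 − 4 = 1
  item 7: 5 − 4 = 1
Total = 1 + 3 + 4 + 4 + 1 + 1 + 1 = 15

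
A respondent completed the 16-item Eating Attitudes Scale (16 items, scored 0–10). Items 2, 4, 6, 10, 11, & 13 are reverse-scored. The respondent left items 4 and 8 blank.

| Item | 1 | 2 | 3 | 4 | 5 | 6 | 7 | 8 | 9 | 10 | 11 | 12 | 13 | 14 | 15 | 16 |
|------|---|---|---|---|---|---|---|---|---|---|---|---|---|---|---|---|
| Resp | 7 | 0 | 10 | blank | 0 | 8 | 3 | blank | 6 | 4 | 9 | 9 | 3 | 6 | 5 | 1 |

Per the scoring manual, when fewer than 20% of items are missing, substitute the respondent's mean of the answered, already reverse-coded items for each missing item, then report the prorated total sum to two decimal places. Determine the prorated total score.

83.43

Reverse-coded (on a 0–10 scale, reversed = 10 − raw):
  item 2: 10 − 0 = 10
  item 6: 10 − 8 = 2
  item 10: 10 − 4 = 6
  item 11: 10 − 9 = 1
  item 13: 10 − 3 = 7
Completed scored items (14 of 16): 7, 10, 10, 0, 2, 3, 6, 6, 1, 9, 7, 6, 5, 1; sum = 73.
Person mean = 73 / 14 ≈ 5.2143
Prorated total = (73 / 14) × 16 = 83.43 (to 2 dp)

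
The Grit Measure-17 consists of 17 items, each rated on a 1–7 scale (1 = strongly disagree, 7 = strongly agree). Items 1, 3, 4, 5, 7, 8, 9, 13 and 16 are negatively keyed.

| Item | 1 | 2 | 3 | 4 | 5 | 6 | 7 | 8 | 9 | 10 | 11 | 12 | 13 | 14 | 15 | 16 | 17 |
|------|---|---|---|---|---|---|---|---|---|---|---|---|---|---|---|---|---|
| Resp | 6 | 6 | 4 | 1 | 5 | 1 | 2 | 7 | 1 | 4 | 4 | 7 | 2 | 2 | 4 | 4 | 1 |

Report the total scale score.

69

Reversing items 1, 3, 4, 5, 7, 8, 9, 13, & 16 with 8 − raw:
Total = (8−6) + 6 + (8−4) + (8−1) + (8−5) + 1 + (8−2) + (8−7) + (8−1) + 4 + 4 + 7 + (8−2) + 2 + 4 + (8−4) + 1
      = 2 + 6 + 4 + 7 + 3 + 1 + 6 + 1 + 7 + 4 + 4 + 7 + 6 + 2 + 4 + 4 + 1 = 69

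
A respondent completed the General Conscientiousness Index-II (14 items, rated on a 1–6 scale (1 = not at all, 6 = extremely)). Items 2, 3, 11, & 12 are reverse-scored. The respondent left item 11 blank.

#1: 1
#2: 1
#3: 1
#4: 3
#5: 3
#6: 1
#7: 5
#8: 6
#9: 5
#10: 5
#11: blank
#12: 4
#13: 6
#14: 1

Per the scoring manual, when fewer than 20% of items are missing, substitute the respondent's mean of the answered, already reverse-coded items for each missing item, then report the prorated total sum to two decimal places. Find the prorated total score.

54.92

Reverse-coded (reversed = (1+6) − raw = 7 − raw):
  item 2: 7 − 1 = 6
  item 3: 7 − 1 = 6
  item 12: 7 − 4 = 3
Completed scored items (13 of 14): 1, 6, 6, 3, 3, 1, 5, 6, 5, 5, 3, 6, 1; sum = 51.
Person mean = 51 / 13 ≈ 3.9231
Prorated total = (51 / 13) × 14 = 54.92 (to 2 dp)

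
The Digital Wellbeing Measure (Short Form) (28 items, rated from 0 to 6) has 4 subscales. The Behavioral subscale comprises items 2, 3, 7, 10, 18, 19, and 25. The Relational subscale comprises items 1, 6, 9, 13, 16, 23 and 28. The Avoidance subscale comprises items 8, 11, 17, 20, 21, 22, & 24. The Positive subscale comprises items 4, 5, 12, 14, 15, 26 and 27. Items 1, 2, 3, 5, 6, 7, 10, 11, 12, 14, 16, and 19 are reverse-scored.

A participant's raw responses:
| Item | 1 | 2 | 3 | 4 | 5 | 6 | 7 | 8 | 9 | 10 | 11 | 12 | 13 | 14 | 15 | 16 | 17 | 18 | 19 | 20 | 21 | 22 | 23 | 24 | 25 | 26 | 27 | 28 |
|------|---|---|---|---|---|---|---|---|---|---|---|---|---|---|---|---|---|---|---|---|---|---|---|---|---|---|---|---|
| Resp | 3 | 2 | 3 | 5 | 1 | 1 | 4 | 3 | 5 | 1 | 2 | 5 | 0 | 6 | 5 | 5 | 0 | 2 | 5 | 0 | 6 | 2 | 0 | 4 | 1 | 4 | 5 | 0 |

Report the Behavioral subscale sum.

18

Behavioral items: 2, 3, 7, 10, 18, 19, 25.
Of these, items 2, 3, 7, 10, and 19 are reverse-scored; on a 0–6 scale, reversed = 6 − raw.
  item 2: 6 − 2 = 4
  item 3: 6 − 3 = 3
  item 7: 6 − 4 = 2
  item 10: 6 − 1 = 5
  item 18: 2
  item 19: 6 − 5 = 1
  item 25: 1
Sum = 4 + 3 + 2 + 5 + 2 + 1 + 1 = 18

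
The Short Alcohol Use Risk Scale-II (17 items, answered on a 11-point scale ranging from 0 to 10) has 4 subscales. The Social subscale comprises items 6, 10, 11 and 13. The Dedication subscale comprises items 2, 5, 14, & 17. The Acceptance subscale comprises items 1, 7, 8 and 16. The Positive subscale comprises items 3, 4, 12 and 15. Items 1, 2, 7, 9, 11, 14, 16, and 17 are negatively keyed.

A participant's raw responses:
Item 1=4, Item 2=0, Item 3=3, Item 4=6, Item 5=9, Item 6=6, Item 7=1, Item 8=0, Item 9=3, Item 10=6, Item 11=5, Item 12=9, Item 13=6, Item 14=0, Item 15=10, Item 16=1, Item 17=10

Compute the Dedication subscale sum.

29

Dedication items: 2, 5, 14, 17.
Of these, items 2, 14, & 17 are negatively keyed; reverse-coded value = 10 − response.
  item 2: 10 − 0 = 10
  item 5: 9
  item 14: 10 − 0 = 10
  item 17: 10 − 10 = 0
Sum = 10 + 9 + 10 + 0 = 29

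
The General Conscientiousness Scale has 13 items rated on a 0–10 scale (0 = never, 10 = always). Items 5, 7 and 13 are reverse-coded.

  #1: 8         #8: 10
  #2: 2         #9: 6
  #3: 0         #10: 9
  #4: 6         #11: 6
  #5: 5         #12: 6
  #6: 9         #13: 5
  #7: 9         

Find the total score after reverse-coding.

Reverse-coded items (reverse-coded value = 10 − response):
  item 5: 10 − 5 = 5
  item 7: 10 − 9 = 1
  item 13: 10 − 5 = 5
Scored responses: 8, 2, 0, 6, 5, 9, 1, 10, 6, 9, 6, 6, 5
Total = 8 + 2 + 0 + 6 + 5 + 9 + 1 + 10 + 6 + 9 + 6 + 6 + 5 = 73

73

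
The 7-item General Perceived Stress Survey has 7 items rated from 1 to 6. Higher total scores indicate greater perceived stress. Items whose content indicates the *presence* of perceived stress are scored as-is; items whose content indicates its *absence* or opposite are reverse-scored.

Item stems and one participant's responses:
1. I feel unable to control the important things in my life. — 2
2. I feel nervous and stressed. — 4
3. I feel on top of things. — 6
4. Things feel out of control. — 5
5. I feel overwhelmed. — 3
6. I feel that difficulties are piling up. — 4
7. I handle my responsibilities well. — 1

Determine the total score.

Items 3, 7 describe the absence/opposite of perceived stress → reverse-score.
reversed = (1+6) − raw = 7 − raw.
  item 1: 2
  item 2: 4
  item 3: 7 − 6 = 1
  item 4: 5
  item 5: 3
  item 6: 4
  item 7: 7 − 1 = 6
Total = 2 + 4 + 1 + 5 + 3 + 4 + 6 = 25

25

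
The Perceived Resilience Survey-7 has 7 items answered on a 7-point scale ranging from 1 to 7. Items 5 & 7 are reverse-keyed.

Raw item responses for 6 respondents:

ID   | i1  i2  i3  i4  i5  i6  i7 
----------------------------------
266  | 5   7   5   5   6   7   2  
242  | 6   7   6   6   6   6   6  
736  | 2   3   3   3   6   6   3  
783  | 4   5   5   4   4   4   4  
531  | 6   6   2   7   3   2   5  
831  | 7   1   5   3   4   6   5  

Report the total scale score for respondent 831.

Respondent 831 raw: 7, 1, 5, 3, 4, 6, 5.
Reverse-coded (on a 1–7 scale, reversed = 8 − raw):
  item 1: 7
  item 2: 1
  item 3: 5
  item 4: 3
  item 5: 8 − 4 = 4
  item 6: 6
  item 7: 8 − 5 = 3
Sum = 7 + 1 + 5 + 3 + 4 + 6 + 3 = 29

29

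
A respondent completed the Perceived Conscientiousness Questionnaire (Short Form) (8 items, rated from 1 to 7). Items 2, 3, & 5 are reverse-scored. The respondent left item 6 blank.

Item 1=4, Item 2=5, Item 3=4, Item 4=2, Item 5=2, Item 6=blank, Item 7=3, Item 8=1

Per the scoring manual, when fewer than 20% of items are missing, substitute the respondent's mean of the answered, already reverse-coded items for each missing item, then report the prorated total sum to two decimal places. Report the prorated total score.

26.29

Reverse-coded (on a 1–7 scale, reversed = 8 − raw):
  item 2: 8 − 5 = 3
  item 3: 8 − 4 = 4
  item 5: 8 − 2 = 6
Completed scored items (7 of 8): 4, 3, 4, 2, 6, 3, 1; sum = 23.
Person mean = 23 / 7 ≈ 3.2857
Prorated total = (23 / 7) × 8 = 26.29 (to 2 dp)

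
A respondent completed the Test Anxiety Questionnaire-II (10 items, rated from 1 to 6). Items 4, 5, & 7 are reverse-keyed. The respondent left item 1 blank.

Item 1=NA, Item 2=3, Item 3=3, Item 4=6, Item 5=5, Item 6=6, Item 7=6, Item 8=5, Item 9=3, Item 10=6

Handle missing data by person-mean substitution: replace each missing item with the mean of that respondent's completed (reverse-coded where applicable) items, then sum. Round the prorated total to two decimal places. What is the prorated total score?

33.33

Reverse-coded (reverse-coded value = 7 − response):
  item 4: 7 − 6 = 1
  item 5: 7 − 5 = 2
  item 7: 7 − 6 = 1
Completed scored items (9 of 10): 3, 3, 1, 2, 6, 1, 5, 3, 6; sum = 30.
Person mean = 30 / 9 ≈ 3.3333
Prorated total = (30 / 9) × 10 = 33.33 (to 2 dp)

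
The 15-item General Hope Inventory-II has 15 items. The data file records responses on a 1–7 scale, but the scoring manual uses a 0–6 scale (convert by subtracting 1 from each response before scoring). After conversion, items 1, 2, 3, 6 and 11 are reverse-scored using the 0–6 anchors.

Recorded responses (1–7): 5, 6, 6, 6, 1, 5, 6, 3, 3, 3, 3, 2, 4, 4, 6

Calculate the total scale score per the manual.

38

Convert to 0–6: 4, 5, 5, 5, 0, 4, 5, 2, 2, 2, 2, 1, 3, 3, 5
Reverse-coded (reversed = (0+6) − raw = 6 − raw):
  item 1: 6 − 4 = 2
  item 2: 6 − 5 = 1
  item 3: 6 − 5 = 1
  item 6: 6 − 4 = 2
  item 11: 6 − 2 = 4
Scored: 2, 1, 1, 5, 0, 2, 5, 2, 2, 2, 4, 1, 3, 3, 5
Total = 38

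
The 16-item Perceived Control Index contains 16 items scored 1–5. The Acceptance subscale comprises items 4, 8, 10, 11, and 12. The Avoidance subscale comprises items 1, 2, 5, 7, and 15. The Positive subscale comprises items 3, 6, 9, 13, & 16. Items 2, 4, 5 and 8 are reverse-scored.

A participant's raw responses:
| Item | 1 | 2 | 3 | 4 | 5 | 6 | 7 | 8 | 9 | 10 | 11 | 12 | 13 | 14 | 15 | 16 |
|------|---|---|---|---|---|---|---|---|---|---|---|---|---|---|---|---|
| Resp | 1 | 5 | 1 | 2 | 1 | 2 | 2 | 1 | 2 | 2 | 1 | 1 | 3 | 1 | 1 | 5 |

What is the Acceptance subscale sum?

Acceptance items: 4, 8, 10, 11, 12.
Of these, items 4 & 8 are reverse-scored; reverse-coded value = 6 − response.
  item 4: 6 − 2 = 4
  item 8: 6 − 1 = 5
  item 10: 2
  item 11: 1
  item 12: 1
Sum = 4 + 5 + 2 + 1 + 1 = 13

13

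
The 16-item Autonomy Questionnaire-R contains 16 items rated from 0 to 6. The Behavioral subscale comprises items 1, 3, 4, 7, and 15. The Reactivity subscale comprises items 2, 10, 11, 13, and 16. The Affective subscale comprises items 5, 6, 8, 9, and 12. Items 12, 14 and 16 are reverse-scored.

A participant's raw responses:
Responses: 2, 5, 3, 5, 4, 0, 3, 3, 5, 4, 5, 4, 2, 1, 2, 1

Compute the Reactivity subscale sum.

Reactivity items: 2, 10, 11, 13, 16.
Of these, item 16 is reverse-scored; reverse-coded value = 6 − response.
  item 2: 5
  item 10: 4
  item 11: 5
  item 13: 2
  item 16: 6 − 1 = 5
Sum = 5 + 4 + 5 + 2 + 5 = 21

21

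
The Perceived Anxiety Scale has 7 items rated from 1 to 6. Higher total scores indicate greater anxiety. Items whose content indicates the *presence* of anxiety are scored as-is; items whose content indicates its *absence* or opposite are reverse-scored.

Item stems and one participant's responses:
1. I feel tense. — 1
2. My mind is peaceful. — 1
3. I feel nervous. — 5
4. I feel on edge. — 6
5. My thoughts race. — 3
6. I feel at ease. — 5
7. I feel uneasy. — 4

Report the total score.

Items 2, 6 describe the absence/opposite of anxiety → reverse-score.
reverse-coded value = 7 − response.
  item 1: 1
  item 2: 7 − 1 = 6
  item 3: 5
  item 4: 6
  item 5: 3
  item 6: 7 − 5 = 2
  item 7: 4
Total = 1 + 6 + 5 + 6 + 3 + 2 + 4 = 27

27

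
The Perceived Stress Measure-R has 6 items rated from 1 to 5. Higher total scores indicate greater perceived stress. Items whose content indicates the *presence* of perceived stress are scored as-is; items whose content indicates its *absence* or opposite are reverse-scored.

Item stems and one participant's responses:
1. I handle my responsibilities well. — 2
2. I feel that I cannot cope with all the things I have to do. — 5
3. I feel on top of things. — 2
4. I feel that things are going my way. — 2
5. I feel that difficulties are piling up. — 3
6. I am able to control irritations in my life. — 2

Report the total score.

Items 1, 3, 4, 6 describe the absence/opposite of perceived stress → reverse-score.
reversed = (1+5) − raw = 6 − raw.
  item 1: 6 − 2 = 4
  item 2: 5
  item 3: 6 − 2 = 4
  item 4: 6 − 2 = 4
  item 5: 3
  item 6: 6 − 2 = 4
Total = 4 + 5 + 4 + 4 + 3 + 4 = 24

24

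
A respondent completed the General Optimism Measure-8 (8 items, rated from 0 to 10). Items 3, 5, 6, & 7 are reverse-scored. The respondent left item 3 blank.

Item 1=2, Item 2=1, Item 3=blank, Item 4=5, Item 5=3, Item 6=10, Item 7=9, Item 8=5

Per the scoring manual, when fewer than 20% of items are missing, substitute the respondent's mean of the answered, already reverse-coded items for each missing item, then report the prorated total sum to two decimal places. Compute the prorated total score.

Reverse-coded (reverse-coded value = 10 − response):
  item 5: 10 − 3 = 7
  item 6: 10 − 10 = 0
  item 7: 10 − 9 = 1
Completed scored items (7 of 8): 2, 1, 5, 7, 0, 1, 5; sum = 21.
Person mean = 21 / 7 ≈ 3.0000
Prorated total = (21 / 7) × 8 = 24.00 (to 2 dp)

24.00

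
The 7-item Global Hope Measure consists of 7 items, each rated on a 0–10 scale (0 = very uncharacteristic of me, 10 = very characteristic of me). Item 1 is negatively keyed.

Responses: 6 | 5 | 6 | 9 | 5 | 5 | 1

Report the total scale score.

Reverse-coded items (on a 0–10 scale, reversed = 10 − raw):
  item 1: 10 − 6 = 4
Scored responses: 4, 5, 6, 9, 5, 5, 1
Total = 4 + 5 + 6 + 9 + 5 + 5 + 1 = 35

35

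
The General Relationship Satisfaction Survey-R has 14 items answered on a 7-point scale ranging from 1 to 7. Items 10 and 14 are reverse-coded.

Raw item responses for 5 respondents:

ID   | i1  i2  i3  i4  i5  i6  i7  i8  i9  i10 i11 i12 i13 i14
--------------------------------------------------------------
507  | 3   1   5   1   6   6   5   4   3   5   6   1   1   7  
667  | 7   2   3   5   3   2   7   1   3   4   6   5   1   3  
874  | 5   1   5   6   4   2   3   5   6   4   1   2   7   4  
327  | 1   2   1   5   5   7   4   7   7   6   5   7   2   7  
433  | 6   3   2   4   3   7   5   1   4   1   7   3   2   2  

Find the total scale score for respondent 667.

Respondent 667 raw: 7, 2, 3, 5, 3, 2, 7, 1, 3, 4, 6, 5, 1, 3.
Reverse-coded (reverse-coded value = 8 − response):
  item 1: 7
  item 2: 2
  item 3: 3
  item 4: 5
  item 5: 3
  item 6: 2
  item 7: 7
  item 8: 1
  item 9: 3
  item 10: 8 − 4 = 4
  item 11: 6
  item 12: 5
  item 13: 1
  item 14: 8 − 3 = 5
Sum = 7 + 2 + 3 + 5 + 3 + 2 + 7 + 1 + 3 + 4 + 6 + 5 + 1 + 5 = 54

54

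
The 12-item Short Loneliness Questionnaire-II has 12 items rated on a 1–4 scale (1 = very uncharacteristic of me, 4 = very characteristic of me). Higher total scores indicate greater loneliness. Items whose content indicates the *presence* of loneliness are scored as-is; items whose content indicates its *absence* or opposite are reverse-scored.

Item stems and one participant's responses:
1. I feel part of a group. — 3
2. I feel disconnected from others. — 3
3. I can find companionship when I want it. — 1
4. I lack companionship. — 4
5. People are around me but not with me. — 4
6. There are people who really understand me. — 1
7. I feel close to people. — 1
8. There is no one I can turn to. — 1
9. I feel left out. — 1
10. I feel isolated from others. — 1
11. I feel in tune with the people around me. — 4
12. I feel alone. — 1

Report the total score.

Items 1, 3, 6, 7, 11 describe the absence/opposite of loneliness → reverse-score.
on a 1–4 scale, reversed = 5 − raw.
  item 1: 5 − 3 = 2
  item 2: 3
  item 3: 5 − 1 = 4
  item 4: 4
  item 5: 4
  item 6: 5 − 1 = 4
  item 7: 5 − 1 = 4
  item 8: 1
  item 9: 1
  item 10: 1
  item 11: 5 − 4 = 1
  item 12: 1
Total = 2 + 3 + 4 + 4 + 4 + 4 + 4 + 1 + 1 + 1 + 1 + 1 = 30

30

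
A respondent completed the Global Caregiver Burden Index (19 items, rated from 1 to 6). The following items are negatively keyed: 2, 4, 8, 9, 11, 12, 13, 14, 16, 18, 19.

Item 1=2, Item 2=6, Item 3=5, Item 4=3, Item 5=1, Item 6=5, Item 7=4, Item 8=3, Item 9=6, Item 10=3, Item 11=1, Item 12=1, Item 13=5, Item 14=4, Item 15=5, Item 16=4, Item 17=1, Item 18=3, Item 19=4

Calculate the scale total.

63

Reversing items 2, 4, 8, 9, 11, 12, 13, 14, 16, 18, & 19 with 7 − raw:
Total = 2 + (7−6) + 5 + (7−3) + 1 + 5 + 4 + (7−3) + (7−6) + 3 + (7−1) + (7−1) + (7−5) + (7−4) + 5 + (7−4) + 1 + (7−3) + (7−4)
      = 2 + 1 + 5 + 4 + 1 + 5 + 4 + 4 + 1 + 3 + 6 + 6 + 2 + 3 + 5 + 3 + 1 + 4 + 3 = 63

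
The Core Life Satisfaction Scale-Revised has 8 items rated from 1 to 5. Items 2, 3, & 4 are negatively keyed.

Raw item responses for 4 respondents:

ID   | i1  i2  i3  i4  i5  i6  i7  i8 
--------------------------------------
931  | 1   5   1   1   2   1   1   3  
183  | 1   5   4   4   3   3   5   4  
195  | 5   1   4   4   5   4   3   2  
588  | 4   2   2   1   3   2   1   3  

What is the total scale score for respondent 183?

Respondent 183 raw: 1, 5, 4, 4, 3, 3, 5, 4.
Reverse-coded (reverse-coded value = 6 − response):
  item 1: 1
  item 2: 6 − 5 = 1
  item 3: 6 − 4 = 2
  item 4: 6 − 4 = 2
  item 5: 3
  item 6: 3
  item 7: 5
  item 8: 4
Sum = 1 + 1 + 2 + 2 + 3 + 3 + 5 + 4 = 21

21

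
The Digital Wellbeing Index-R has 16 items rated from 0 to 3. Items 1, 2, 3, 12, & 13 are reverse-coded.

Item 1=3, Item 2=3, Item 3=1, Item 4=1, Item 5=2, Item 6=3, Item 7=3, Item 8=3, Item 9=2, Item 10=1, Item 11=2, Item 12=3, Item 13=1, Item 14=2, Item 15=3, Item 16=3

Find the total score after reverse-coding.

29

Reversing items 1, 2, 3, 12, & 13 with 3 − raw:
Total = (3−3) + (3−3) + (3−1) + 1 + 2 + 3 + 3 + 3 + 2 + 1 + 2 + (3−3) + (3−1) + 2 + 3 + 3
      = 0 + 0 + 2 + 1 + 2 + 3 + 3 + 3 + 2 + 1 + 2 + 0 + 2 + 2 + 3 + 3 = 29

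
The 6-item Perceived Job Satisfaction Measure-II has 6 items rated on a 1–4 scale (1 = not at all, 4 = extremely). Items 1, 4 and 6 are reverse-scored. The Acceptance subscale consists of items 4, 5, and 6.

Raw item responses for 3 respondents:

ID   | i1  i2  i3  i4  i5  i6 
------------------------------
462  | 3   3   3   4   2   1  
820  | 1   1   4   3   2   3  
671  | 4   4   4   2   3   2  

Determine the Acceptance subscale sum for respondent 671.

Respondent 671 raw: 4, 4, 4, 2, 3, 2.
Acceptance items: 4, 5, 6.
Reverse-coded (on a 1–4 scale, reversed = 5 − raw):
  item 4: 5 − 2 = 3
  item 5: 3
  item 6: 5 − 2 = 3
Sum = 3 + 3 + 3 = 9

9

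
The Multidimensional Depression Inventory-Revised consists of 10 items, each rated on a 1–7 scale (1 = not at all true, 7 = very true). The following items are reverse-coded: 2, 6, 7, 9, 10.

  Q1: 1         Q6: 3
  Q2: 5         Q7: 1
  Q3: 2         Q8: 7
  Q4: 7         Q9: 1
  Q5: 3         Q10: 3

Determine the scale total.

47

Reverse-coded items (on a 1–7 scale, reversed = 8 − raw):
  item 2: 8 − 5 = 3
  item 6: 8 − 3 = 5
  item 7: 8 − 1 = 7
  item 9: 8 − 1 = 7
  item 10: 8 − 3 = 5
Scored items: 1, 3, 2, 7, 3, 5, 7, 7, 7, 5
Total = 1 + 3 + 2 + 7 + 3 + 5 + 7 + 7 + 7 + 5 = 47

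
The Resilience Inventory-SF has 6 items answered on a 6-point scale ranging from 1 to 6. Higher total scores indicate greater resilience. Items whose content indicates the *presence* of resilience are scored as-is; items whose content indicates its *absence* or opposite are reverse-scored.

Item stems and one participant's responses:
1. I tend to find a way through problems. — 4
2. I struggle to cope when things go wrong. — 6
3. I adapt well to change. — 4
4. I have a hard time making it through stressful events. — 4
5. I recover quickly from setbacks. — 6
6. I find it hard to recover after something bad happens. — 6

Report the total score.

Items 2, 4, 6 describe the absence/opposite of resilience → reverse-score.
reverse-coded value = 7 − response.
  item 1: 4
  item 2: 7 − 6 = 1
  item 3: 4
  item 4: 7 − 4 = 3
  item 5: 6
  item 6: 7 − 6 = 1
Total = 4 + 1 + 4 + 3 + 6 + 1 = 19

19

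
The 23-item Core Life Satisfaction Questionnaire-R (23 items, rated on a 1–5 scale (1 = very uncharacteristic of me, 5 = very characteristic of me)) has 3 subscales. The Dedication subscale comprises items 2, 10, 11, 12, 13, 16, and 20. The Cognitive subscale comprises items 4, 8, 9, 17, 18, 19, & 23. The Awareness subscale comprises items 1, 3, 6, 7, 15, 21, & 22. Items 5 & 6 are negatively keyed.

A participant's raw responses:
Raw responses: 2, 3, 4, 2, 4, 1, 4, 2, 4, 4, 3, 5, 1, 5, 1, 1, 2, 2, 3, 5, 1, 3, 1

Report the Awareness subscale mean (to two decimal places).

2.86

Awareness items: 1, 3, 6, 7, 15, 21, 22.
Of these, item 6 is negatively keyed; reverse-coded value = 6 − response.
  item 1: 2
  item 3: 4
  item 6: 6 − 1 = 5
  item 7: 4
  item 15: 1
  item 21: 1
  item 22: 3
Sum = 2 + 4 + 5 + 4 + 1 + 1 + 3 = 20
Mean = 20 / 7 = 2.86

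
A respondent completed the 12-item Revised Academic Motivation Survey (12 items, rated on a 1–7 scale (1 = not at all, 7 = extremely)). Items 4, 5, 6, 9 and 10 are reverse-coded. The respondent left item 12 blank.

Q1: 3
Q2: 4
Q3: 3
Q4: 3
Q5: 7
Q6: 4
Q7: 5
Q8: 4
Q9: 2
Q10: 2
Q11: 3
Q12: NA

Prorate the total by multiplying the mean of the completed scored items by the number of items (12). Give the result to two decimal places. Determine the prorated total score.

48.00

Reverse-coded (reverse-coded value = 8 − response):
  item 4: 8 − 3 = 5
  item 5: 8 − 7 = 1
  item 6: 8 − 4 = 4
  item 9: 8 − 2 = 6
  item 10: 8 − 2 = 6
Completed scored items (11 of 12): 3, 4, 3, 5, 1, 4, 5, 4, 6, 6, 3; sum = 44.
Person mean = 44 / 11 ≈ 4.0000
Prorated total = (44 / 11) × 12 = 48.00 (to 2 dp)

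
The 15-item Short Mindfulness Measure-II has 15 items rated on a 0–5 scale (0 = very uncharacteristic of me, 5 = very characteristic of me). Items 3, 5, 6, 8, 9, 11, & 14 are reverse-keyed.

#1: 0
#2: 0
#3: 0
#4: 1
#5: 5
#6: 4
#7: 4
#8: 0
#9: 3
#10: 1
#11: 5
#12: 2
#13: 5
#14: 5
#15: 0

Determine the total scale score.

26

Reversing items 3, 5, 6, 8, 9, 11, and 14 with 5 − raw:
Total = 0 + 0 + (5−0) + 1 + (5−5) + (5−4) + 4 + (5−0) + (5−3) + 1 + (5−5) + 2 + 5 + (5−5) + 0
      = 0 + 0 + 5 + 1 + 0 + 1 + 4 + 5 + 2 + 1 + 0 + 2 + 5 + 0 + 0 = 26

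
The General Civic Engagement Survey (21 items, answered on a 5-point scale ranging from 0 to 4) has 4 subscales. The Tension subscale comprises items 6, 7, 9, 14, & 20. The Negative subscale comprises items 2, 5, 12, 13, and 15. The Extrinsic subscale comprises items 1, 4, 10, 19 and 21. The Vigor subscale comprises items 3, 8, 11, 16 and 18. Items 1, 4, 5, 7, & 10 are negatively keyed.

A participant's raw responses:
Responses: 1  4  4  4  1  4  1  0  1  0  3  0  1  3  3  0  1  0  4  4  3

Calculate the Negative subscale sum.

Negative items: 2, 5, 12, 13, 15.
Of these, item 5 is negatively keyed; reverse-coded value = 4 − response.
  item 2: 4
  item 5: 4 − 1 = 3
  item 12: 0
  item 13: 1
  item 15: 3
Sum = 4 + 3 + 0 + 1 + 3 = 11

11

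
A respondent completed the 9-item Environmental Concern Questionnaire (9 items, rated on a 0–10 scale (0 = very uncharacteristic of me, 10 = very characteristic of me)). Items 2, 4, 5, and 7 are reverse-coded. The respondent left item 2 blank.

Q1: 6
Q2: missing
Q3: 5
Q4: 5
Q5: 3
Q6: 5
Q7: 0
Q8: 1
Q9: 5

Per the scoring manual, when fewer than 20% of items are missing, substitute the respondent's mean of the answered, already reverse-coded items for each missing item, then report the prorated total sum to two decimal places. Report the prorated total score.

Reverse-coded (on a 0–10 scale, reversed = 10 − raw):
  item 4: 10 − 5 = 5
  item 5: 10 − 3 = 7
  item 7: 10 − 0 = 10
Completed scored items (8 of 9): 6, 5, 5, 7, 5, 10, 1, 5; sum = 44.
Person mean = 44 / 8 ≈ 5.5000
Prorated total = (44 / 8) × 9 = 49.50 (to 2 dp)

49.50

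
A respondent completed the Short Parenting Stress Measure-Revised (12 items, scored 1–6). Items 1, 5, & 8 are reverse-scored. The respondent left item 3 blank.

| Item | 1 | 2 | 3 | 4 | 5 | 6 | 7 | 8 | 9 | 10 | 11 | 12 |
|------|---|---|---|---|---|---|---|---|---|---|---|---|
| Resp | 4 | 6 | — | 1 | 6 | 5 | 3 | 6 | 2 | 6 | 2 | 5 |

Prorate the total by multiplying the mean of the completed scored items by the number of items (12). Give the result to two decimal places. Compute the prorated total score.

38.18

Reverse-coded (on a 1–6 scale, reversed = 7 − raw):
  item 1: 7 − 4 = 3
  item 5: 7 − 6 = 1
  item 8: 7 − 6 = 1
Completed scored items (11 of 12): 3, 6, 1, 1, 5, 3, 1, 2, 6, 2, 5; sum = 35.
Person mean = 35 / 11 ≈ 3.1818
Prorated total = (35 / 11) × 12 = 38.18 (to 2 dp)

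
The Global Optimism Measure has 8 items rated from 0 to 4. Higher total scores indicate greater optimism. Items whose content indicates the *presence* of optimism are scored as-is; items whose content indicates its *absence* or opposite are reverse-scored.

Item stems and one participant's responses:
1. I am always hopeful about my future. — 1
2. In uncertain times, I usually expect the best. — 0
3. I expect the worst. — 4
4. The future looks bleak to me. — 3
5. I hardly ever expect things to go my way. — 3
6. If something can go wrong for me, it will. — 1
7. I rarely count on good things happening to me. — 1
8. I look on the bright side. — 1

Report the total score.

Items 3, 4, 5, 6, 7 describe the absence/opposite of optimism → reverse-score.
reversed = (0+4) − raw = 4 − raw.
  item 1: 1
  item 2: 0
  item 3: 4 − 4 = 0
  item 4: 4 − 3 = 1
  item 5: 4 − 3 = 1
  item 6: 4 − 1 = 3
  item 7: 4 − 1 = 3
  item 8: 1
Total = 1 + 0 + 0 + 1 + 1 + 3 + 3 + 1 = 10

10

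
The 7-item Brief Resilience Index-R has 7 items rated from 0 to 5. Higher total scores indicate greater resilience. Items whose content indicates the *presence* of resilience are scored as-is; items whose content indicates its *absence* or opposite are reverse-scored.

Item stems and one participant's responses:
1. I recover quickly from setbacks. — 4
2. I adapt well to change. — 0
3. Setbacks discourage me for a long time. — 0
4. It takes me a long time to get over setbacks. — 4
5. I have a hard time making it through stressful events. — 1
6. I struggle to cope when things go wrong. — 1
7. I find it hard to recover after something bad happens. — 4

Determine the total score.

Items 3, 4, 5, 6, 7 describe the absence/opposite of resilience → reverse-score.
reverse-coded value = 5 − response.
  item 1: 4
  item 2: 0
  item 3: 5 − 0 = 5
  item 4: 5 − 4 = 1
  item 5: 5 − 1 = 4
  item 6: 5 − 1 = 4
  item 7: 5 − 4 = 1
Total = 4 + 0 + 5 + 1 + 4 + 4 + 1 = 19

19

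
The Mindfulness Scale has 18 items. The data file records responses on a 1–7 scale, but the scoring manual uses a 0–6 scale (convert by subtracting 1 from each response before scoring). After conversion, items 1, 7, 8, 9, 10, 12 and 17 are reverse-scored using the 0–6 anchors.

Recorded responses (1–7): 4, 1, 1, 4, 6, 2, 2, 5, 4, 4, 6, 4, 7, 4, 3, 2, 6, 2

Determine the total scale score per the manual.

47

Convert to 0–6: 3, 0, 0, 3, 5, 1, 1, 4, 3, 3, 5, 3, 6, 3, 2, 1, 5, 1
Reverse-coded (reverse-coded value = 6 − response):
  item 1: 6 − 3 = 3
  item 7: 6 − 1 = 5
  item 8: 6 − 4 = 2
  item 9: 6 − 3 = 3
  item 10: 6 − 3 = 3
  item 12: 6 − 3 = 3
  item 17: 6 − 5 = 1
Scored: 3, 0, 0, 3, 5, 1, 5, 2, 3, 3, 5, 3, 6, 3, 2, 1, 1, 1
Total = 47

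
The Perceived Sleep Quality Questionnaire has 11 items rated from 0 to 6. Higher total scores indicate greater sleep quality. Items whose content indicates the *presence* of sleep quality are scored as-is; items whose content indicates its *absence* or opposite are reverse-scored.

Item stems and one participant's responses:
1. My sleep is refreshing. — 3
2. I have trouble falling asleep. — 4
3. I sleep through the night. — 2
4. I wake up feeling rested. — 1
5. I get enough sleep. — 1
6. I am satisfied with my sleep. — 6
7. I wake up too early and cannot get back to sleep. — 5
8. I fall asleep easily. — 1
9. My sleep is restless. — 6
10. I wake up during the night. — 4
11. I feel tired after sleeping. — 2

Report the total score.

Items 2, 7, 9, 10, 11 describe the absence/opposite of sleep quality → reverse-score.
reversed = (0+6) − raw = 6 − raw.
  item 1: 3
  item 2: 6 − 4 = 2
  item 3: 2
  item 4: 1
  item 5: 1
  item 6: 6
  item 7: 6 − 5 = 1
  item 8: 1
  item 9: 6 − 6 = 0
  item 10: 6 − 4 = 2
  item 11: 6 − 2 = 4
Total = 3 + 2 + 2 + 1 + 1 + 6 + 1 + 1 + 0 + 2 + 4 = 23

23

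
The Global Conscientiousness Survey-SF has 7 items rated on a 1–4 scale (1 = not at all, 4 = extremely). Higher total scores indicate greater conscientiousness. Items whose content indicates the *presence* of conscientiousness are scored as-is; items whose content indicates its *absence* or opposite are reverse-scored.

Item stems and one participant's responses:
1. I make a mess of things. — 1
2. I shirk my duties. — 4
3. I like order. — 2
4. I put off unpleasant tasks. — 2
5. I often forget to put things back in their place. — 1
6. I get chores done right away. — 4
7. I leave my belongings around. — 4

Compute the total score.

19

Items 1, 2, 4, 5, 7 describe the absence/opposite of conscientiousness → reverse-score.
reversed = (1+4) − raw = 5 − raw.
  item 1: 5 − 1 = 4
  item 2: 5 − 4 = 1
  item 3: 2
  item 4: 5 − 2 = 3
  item 5: 5 − 1 = 4
  item 6: 4
  item 7: 5 − 4 = 1
Total = 4 + 1 + 2 + 3 + 4 + 4 + 1 = 19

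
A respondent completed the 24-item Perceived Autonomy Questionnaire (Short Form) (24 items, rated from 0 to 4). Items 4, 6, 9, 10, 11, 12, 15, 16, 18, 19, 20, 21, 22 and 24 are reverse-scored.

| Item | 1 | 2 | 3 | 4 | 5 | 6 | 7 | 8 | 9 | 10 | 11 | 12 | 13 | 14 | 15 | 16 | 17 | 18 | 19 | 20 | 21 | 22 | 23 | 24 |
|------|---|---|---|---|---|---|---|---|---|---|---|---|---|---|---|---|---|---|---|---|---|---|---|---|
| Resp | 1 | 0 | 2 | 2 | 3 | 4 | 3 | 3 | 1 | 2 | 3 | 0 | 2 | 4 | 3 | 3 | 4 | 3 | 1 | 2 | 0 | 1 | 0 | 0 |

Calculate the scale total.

53

Reverse-scored items use 4 − raw:
  item 4: 4 − 2 = 2
  item 6: 4 − 4 = 0
  item 9: 4 − 1 = 3
  item 10: 4 − 2 = 2
  item 11: 4 − 3 = 1
  item 12: 4 − 0 = 4
  item 15: 4 − 3 = 1
  item 16: 4 − 3 = 1
  item 18: 4 − 3 = 1
  item 19: 4 − 1 = 3
  item 20: 4 − 2 = 2
  item 21: 4 − 0 = 4
  item 22: 4 − 1 = 3
  item 24: 4 − 0 = 4
Scored items: 1, 0, 2, 2, 3, 0, 3, 3, 3, 2, 1, 4, 2, 4, 1, 1, 4, 1, 3, 2, 4, 3, 0, 4
Total = 1 + 0 + 2 + 2 + 3 + 0 + 3 + 3 + 3 + 2 + 1 + 4 + 2 + 4 + 1 + 1 + 4 + 1 + 3 + 2 + 4 + 3 + 0 + 4 = 53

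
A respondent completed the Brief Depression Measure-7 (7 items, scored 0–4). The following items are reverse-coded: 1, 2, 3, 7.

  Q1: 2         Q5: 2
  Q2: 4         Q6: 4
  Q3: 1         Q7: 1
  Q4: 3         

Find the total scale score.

17

Reversing items 1, 2, 3, & 7 with 4 − raw:
Total = (4−2) + (4−4) + (4−1) + 3 + 2 + 4 + (4−1)
      = 2 + 0 + 3 + 3 + 2 + 4 + 3 = 17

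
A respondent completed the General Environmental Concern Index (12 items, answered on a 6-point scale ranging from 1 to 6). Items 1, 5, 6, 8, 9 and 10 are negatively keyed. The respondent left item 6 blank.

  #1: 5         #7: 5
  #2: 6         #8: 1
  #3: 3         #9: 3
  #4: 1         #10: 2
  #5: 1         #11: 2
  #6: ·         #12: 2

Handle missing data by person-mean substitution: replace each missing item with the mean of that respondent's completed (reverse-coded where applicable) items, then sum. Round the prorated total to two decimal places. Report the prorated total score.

Reverse-coded (reversed = (1+6) − raw = 7 − raw):
  item 1: 7 − 5 = 2
  item 5: 7 − 1 = 6
  item 8: 7 − 1 = 6
  item 9: 7 − 3 = 4
  item 10: 7 − 2 = 5
Completed scored items (11 of 12): 2, 6, 3, 1, 6, 5, 6, 4, 5, 2, 2; sum = 42.
Person mean = 42 / 11 ≈ 3.8182
Prorated total = (42 / 11) × 12 = 45.82 (to 2 dp)

45.82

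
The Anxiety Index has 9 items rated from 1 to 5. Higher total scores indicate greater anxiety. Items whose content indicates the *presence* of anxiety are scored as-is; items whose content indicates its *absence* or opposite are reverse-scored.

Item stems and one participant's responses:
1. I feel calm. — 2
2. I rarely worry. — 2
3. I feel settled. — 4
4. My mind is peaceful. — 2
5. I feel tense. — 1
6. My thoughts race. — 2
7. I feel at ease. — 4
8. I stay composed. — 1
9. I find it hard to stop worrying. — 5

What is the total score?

29

Items 1, 2, 3, 4, 7, 8 describe the absence/opposite of anxiety → reverse-score.
on a 1–5 scale, reversed = 6 − raw.
  item 1: 6 − 2 = 4
  item 2: 6 − 2 = 4
  item 3: 6 − 4 = 2
  item 4: 6 − 2 = 4
  item 5: 1
  item 6: 2
  item 7: 6 − 4 = 2
  item 8: 6 − 1 = 5
  item 9: 5
Total = 4 + 4 + 2 + 4 + 1 + 2 + 2 + 5 + 5 = 29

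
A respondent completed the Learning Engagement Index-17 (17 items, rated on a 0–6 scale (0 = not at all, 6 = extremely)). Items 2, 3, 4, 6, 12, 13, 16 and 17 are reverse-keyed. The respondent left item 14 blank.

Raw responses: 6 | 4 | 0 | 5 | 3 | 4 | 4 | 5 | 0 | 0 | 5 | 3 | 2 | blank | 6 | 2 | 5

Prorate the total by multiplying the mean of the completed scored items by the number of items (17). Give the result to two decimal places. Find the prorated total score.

55.25

Reverse-coded (reverse-coded value = 6 − response):
  item 2: 6 − 4 = 2
  item 3: 6 − 0 = 6
  item 4: 6 − 5 = 1
  item 6: 6 − 4 = 2
  item 12: 6 − 3 = 3
  item 13: 6 − 2 = 4
  item 16: 6 − 2 = 4
  item 17: 6 − 5 = 1
Completed scored items (16 of 17): 6, 2, 6, 1, 3, 2, 4, 5, 0, 0, 5, 3, 4, 6, 4, 1; sum = 52.
Person mean = 52 / 16 ≈ 3.2500
Prorated total = (52 / 16) × 17 = 55.25 (to 2 dp)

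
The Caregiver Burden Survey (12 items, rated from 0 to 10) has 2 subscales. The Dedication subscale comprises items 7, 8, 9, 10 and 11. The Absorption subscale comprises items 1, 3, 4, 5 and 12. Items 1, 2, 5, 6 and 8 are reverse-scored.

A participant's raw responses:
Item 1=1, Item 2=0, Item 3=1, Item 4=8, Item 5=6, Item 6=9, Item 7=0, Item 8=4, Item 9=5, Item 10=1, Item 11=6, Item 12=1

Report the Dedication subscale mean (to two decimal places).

Dedication items: 7, 8, 9, 10, 11.
Of these, item 8 is reverse-scored; reversed = (0+10) − raw = 10 − raw.
  item 7: 0
  item 8: 10 − 4 = 6
  item 9: 5
  item 10: 1
  item 11: 6
Sum = 0 + 6 + 5 + 1 + 6 = 18
Mean = 18 / 5 = 3.60

3.60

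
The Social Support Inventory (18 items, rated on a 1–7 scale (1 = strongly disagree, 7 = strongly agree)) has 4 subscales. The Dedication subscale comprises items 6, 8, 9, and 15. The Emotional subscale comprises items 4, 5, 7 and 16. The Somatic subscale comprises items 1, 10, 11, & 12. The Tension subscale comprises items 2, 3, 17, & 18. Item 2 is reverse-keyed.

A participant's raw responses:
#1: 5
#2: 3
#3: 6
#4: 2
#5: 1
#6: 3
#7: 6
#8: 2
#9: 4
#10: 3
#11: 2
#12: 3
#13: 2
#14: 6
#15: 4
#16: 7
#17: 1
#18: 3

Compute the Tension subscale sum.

Tension items: 2, 3, 17, 18.
Of these, item 2 is reverse-keyed; reversed = (1+7) − raw = 8 − raw.
  item 2: 8 − 3 = 5
  item 3: 6
  item 17: 1
  item 18: 3
Sum = 5 + 6 + 1 + 3 = 15

15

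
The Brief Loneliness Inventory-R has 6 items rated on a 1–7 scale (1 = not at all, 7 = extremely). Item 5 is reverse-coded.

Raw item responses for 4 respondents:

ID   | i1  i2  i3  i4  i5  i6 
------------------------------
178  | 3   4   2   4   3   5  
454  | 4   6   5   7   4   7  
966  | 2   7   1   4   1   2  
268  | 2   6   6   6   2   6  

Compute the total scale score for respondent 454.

33

Respondent 454 raw: 4, 6, 5, 7, 4, 7.
Reverse-coded (reverse-coded value = 8 − response):
  item 1: 4
  item 2: 6
  item 3: 5
  item 4: 7
  item 5: 8 − 4 = 4
  item 6: 7
Sum = 4 + 6 + 5 + 7 + 4 + 7 = 33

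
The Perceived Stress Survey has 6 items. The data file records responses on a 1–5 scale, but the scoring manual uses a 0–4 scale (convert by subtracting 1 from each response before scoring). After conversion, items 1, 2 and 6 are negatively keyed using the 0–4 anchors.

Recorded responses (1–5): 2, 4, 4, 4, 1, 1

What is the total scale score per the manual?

14

Convert to 0–4: 1, 3, 3, 3, 0, 0
Reverse-coded (reversed = (0+4) − raw = 4 − raw):
  item 1: 4 − 1 = 3
  item 2: 4 − 3 = 1
  item 6: 4 − 0 = 4
Scored: 3, 1, 3, 3, 0, 4
Total = 14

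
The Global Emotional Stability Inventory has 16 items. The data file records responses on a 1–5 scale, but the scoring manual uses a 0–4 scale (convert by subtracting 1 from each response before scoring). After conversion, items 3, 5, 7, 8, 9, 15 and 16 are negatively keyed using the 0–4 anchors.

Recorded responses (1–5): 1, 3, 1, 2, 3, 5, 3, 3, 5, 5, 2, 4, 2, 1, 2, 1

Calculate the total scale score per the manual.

Convert to 0–4: 0, 2, 0, 1, 2, 4, 2, 2, 4, 4, 1, 3, 1, 0, 1, 0
Reverse-coded (reversed = (0+4) − raw = 4 − raw):
  item 3: 4 − 0 = 4
  item 5: 4 − 2 = 2
  item 7: 4 − 2 = 2
  item 8: 4 − 2 = 2
  item 9: 4 − 4 = 0
  item 15: 4 − 1 = 3
  item 16: 4 − 0 = 4
Scored: 0, 2, 4, 1, 2, 4, 2, 2, 0, 4, 1, 3, 1, 0, 3, 4
Total = 33

33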